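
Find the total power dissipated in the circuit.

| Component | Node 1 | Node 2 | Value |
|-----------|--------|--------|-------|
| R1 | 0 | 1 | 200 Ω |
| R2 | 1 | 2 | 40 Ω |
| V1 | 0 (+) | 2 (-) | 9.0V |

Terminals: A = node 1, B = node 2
Nodal analysis, taking node 2 as the 0 V reference.
Source V1 fixes V_0 = 9 V.
KCL at each unknown node (sum of currents leaving = 0; resistances in Ω):
  Node 1: (V_1 - 9)/200 + (V_1 - 0)/40 = 0
Collecting terms: 0.03 × V_1 = 0.045  =>  V_1 = 1.5 V
Power in each resistor, P = (ΔV)²/R:
  P_R1 = (9 - 1.5)²/200 = 0.2812 W
  P_R2 = (1.5 - 0)²/40 = 0.05625 W
P_total = P_R1 + P_R2 = 0.3375 W

Final answer: 0.3375 W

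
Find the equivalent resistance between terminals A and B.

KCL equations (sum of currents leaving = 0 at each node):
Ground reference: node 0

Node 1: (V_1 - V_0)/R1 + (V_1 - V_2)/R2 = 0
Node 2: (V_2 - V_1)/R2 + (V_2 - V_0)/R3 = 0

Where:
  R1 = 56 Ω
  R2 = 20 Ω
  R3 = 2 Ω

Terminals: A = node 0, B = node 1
Reduce the network between node 0 (A) and node 1 (B) by series/parallel combination:
  Rs1 = R3 + R2 (series, joined only at node 2) = 2 + 20 = 22 Ω
  Rp1 = R1 ‖ Rs1 (parallel, both between nodes 0 and 1) = 1/(1/56 + 1/22) = 15.79 Ω
R_eq = 15.79 Ω

Final answer: 15.79 Ω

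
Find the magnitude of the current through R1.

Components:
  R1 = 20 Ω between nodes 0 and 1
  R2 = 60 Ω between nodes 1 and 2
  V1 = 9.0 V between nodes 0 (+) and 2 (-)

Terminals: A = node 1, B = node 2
Nodal analysis, taking node 2 as the 0 V reference.
Source V1 fixes V_0 = 9 V.
KCL at each unknown node (sum of currents leaving = 0; resistances in Ω):
  Node 1: (V_1 - 9)/20 + (V_1 - 0)/60 = 0
Collecting terms: 0.06667 × V_1 = 0.45  =>  V_1 = 6.75 V
I_R1 = (V_0 - V_1)/R1 = (9 - 6.75)/20 = 0.1125 A
|I_R1| = 0.1125 A

Final answer: |I_R1| = 0.1125 A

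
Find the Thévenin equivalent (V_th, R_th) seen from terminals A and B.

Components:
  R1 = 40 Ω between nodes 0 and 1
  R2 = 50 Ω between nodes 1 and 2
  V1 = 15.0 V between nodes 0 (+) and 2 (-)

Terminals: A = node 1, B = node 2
Step 1 — V_th is the open-circuit voltage V_A - V_B (nothing connected across the terminals).
Nodal analysis, taking node 2 as the 0 V reference.
Source V1 fixes V_0 = 15 V.
KCL at each unknown node (sum of currents leaving = 0; resistances in Ω):
  Node 1: (V_1 - 15)/40 + (V_1 - 0)/50 = 0
Collecting terms: 0.045 × V_1 = 0.375  =>  V_1 = 8.333 V
V_th = V_1 - V_2 = 8.333 - 0 = 8.333 V
Step 2 — R_th: zero the source — replace V1 by a short circuit (node 2 merges into node 0) — and find the resistance seen between A (node 1) and B (node 0).
Reduce the network between node 1 (A) and node 0 (B) by series/parallel combination:
  Rp1 = R1 ‖ R2 (parallel, both between nodes 0 and 1) = 1/(1/40 + 1/50) = 22.22 Ω
R_th = 22.22 Ω

Final answer: V_th = 8.333 V, R_th = 22.22 Ω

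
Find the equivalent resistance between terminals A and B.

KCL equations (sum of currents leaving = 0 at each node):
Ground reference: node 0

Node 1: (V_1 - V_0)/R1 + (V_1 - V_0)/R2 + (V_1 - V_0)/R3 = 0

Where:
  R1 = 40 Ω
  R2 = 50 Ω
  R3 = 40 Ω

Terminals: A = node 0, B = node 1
Reduce the network between node 0 (A) and node 1 (B) by series/parallel combination:
  Rp1 = R1 ‖ R2 ‖ R3 (parallel, all between nodes 0 and 1) = 1/(1/40 + 1/50 + 1/40) = 14.29 Ω
R_eq = 14.29 Ω

Final answer: 14.29 Ω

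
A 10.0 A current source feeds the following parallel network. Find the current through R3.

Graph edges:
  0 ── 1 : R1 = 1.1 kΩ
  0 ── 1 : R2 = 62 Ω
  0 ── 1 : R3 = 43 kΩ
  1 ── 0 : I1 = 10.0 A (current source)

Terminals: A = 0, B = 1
All resistors sit directly between nodes 0 and 1, so they are in parallel and share one voltage V; the full source current 10 A splits among them.
1/R_par = 1/1100 + 1/62 + 1/43000 = 0.01706 S  =>  R_par = 58.61 Ω
V = I × R_par = 10 × 58.61 = 586.1 V
I_R3 = V/R3 = 586.1/43000 = 0.01363 A

Final answer: 0.01363 A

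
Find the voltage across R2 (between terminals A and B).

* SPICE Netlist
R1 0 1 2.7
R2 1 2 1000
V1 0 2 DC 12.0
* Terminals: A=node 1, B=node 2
R1 and R2 are in series across V1 (node 0 → node 1 → node 2), and the output A–B is taken across R2, so this is a voltage divider.
Series current: I = V1/(R1 + R2) = 12/(2.7 + 1000) = 12/1003 = 0.01197 A
V_R2 = I × R2 = V1 × R2/(R1 + R2) = 12 × 1000/1003 = 11.97 V

Final answer: 11.97 V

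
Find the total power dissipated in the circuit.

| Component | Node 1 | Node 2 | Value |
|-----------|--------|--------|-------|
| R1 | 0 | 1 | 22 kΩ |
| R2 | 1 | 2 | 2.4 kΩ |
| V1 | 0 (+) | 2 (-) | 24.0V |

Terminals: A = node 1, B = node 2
Nodal analysis, taking node 2 as the 0 V reference.
Source V1 fixes V_0 = 24 V.
KCL at each unknown node (sum of currents leaving = 0; resistances in Ω):
  Node 1: (V_1 - 24)/22000 + (V_1 - 0)/2400 = 0
Collecting terms: 0.0004621 × V_1 = 0.001091  =>  V_1 = 2.361 V
Power in each resistor, P = (ΔV)²/R:
  P_R1 = (24 - 2.361)²/22000 = 0.02128 W
  P_R2 = (2.361 - 0)²/2400 = 0.002322 W
P_total = P_R1 + P_R2 = 0.02361 W

Final answer: 0.02361 W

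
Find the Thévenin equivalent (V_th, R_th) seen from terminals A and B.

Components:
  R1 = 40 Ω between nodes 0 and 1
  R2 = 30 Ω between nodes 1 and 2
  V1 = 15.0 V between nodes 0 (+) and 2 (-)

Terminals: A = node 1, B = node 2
Step 1 — V_th is the open-circuit voltage V_A - V_B (nothing connected across the terminals).
Nodal analysis, taking node 2 as the 0 V reference.
Source V1 fixes V_0 = 15 V.
KCL at each unknown node (sum of currents leaving = 0; resistances in Ω):
  Node 1: (V_1 - 15)/40 + (V_1 - 0)/30 = 0
Collecting terms: 0.05833 × V_1 = 0.375  =>  V_1 = 6.429 V
V_th = V_1 - V_2 = 6.429 - 0 = 6.429 V
Step 2 — R_th: zero the source — replace V1 by a short circuit (node 2 merges into node 0) — and find the resistance seen between A (node 1) and B (node 0).
Reduce the network between node 1 (A) and node 0 (B) by series/parallel combination:
  Rp1 = R1 ‖ R2 (parallel, both between nodes 0 and 1) = 1/(1/40 + 1/30) = 17.14 Ω
R_th = 17.14 Ω

Final answer: V_th = 6.429 V, R_th = 17.14 Ω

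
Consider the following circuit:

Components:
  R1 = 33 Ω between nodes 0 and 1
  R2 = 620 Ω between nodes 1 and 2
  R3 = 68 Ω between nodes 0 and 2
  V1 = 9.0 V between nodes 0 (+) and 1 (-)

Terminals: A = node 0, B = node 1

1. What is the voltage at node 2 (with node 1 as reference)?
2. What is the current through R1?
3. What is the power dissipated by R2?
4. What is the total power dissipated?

Nodal analysis, taking node 1 as the 0 V reference.
Source V1 fixes V_0 = 9 V.
KCL at each unknown node (sum of currents leaving = 0; resistances in Ω):
  Node 2: (V_2 - 0)/620 + (V_2 - 9)/68 = 0
Collecting terms: 0.01632 × V_2 = 0.1324  =>  V_2 = 8.11 V
Part 1:
  Read off the nodal solution: V_2 = 8.11 V
Part 2:
  I_R1 = (V_0 - V_1)/R1 = (9 - 0)/33 = 0.2727 A
  Magnitude: I_R1 = 0.2727 A
Part 3:
  I_R2 = (V_1 - V_2)/R2 = (0 - 8.11)/620 = -0.01308 A
  P_R2 = I_R2² × R2 = (-0.01308)² × 620 = 0.1061 W
Part 4:
  Power in each resistor, P = (ΔV)²/R:
    P_R1 = (9 - 0)²/33 = 2.455 W
    P_R2 = (0 - 8.11)²/620 = 0.1061 W
    P_R3 = (9 - 8.11)²/68 = 0.01164 W
  P_total = P_R1 + P_R2 + P_R3 = 2.572 W

Final answers:
1. V_2 = 8.11 V
2. I_R1 = 0.2727 A
3. P_R2 = 0.1061 W
4. P_total = 2.572 W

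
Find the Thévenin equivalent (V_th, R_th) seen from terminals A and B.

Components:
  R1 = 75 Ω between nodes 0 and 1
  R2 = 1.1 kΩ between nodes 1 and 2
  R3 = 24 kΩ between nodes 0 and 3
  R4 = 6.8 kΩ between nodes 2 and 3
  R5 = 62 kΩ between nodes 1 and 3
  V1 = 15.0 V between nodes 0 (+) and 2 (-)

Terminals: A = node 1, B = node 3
Step 1 — V_th is the open-circuit voltage V_A - V_B (nothing connected across the terminals).
Nodal analysis, taking node 2 as the 0 V reference.
Source V1 fixes V_0 = 15 V.
KCL at each unknown node (sum of currents leaving = 0; resistances in Ω):
  Node 1: (V_1 - 15)/75 + (V_1 - 0)/1100 + (V_1 - V_3)/62000 = 0
  Node 3: (V_3 - 15)/24000 + (V_3 - 0)/6800 + (V_3 - V_1)/62000 = 0
Collecting terms (coefficients in siemens):
  0.01426·V_1 - 0.00001613·V_3 = 0.2
  0.0002049·V_3 - 0.00001613·V_1 = 0.000625
Determinant D = (0.01426)(0.0002049) - (-0.00001613)(-0.00001613) = 0.000002921
V_1 = [(0.2)(0.0002049) - (-0.00001613)(0.000625)]/D = 14.03 V
V_3 = [(0.01426)(0.000625) - (0.2)(-0.00001613)]/D = 4.156 V
V_th = V_1 - V_3 = 14.03 - 4.156 = 9.876 V
Step 2 — R_th: zero the source — replace V1 by a short circuit (node 2 merges into node 0) — and find the resistance seen between A (node 1) and B (node 3).
Reduce the network between node 1 (A) and node 3 (B) by series/parallel combination:
  Rp1 = R1 ‖ R2 (parallel, both between nodes 0 and 1) = 1/(1/75 + 1/1100) = 70.21 Ω
  Rp2 = R3 ‖ R4 (parallel, both between nodes 0 and 3) = 1/(1/24000 + 1/6800) = 5299 Ω
  Rs1 = Rp1 + Rp2 (series, joined only at node 0) = 70.21 + 5299 = 5369 Ω
  Rp3 = R5 ‖ Rs1 (parallel, both between nodes 1 and 3) = 1/(1/62000 + 1/5369) = 4941 Ω
R_th = 4.941 kΩ

Final answer: V_th = 9.876 V, R_th = 4.941 kΩ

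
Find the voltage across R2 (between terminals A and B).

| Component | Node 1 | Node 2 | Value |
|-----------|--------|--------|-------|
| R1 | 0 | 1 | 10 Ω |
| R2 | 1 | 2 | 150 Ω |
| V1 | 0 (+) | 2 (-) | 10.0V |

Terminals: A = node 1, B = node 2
R1 and R2 are in series across V1 (node 0 → node 1 → node 2), and the output A–B is taken across R2, so this is a voltage divider.
Series current: I = V1/(R1 + R2) = 10/(10 + 150) = 10/160 = 0.0625 A
V_R2 = I × R2 = V1 × R2/(R1 + R2) = 10 × 150/160 = 9.375 V

Final answer: 9.375 V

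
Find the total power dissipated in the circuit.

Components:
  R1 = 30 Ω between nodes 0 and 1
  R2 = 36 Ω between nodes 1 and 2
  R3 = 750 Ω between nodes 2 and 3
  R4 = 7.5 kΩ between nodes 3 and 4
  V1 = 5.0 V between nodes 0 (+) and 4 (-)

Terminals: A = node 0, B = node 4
Nodal analysis, taking node 4 as the 0 V reference.
Source V1 fixes V_0 = 5 V.
KCL at each unknown node (sum of currents leaving = 0; resistances in Ω):
  Node 1: (V_1 - 5)/30 + (V_1 - V_2)/36 = 0
  Node 2: (V_2 - V_1)/36 + (V_2 - V_3)/750 = 0
  Node 3: (V_3 - V_2)/750 + (V_3 - 0)/7500 = 0
Collecting terms (coefficients in siemens):
  0.06111·V_1 - 0.02778·V_2 = 0.1667
  0.02911·V_2 - 0.02778·V_1 - 0.001333·V_3 = 0
  0.001467·V_3 - 0.001333·V_2 = 0
Solving these 3 simultaneous equations (Gaussian elimination) gives:
  V_1 = 4.982 V, V_2 = 4.96 V, V_3 = 4.509 V
Power in each resistor, P = (ΔV)²/R:
  P_R1 = (5 - 4.982)²/30 = 0.00001085 W
  P_R2 = (4.982 - 4.96)²/36 = 0.00001301 W
  P_R3 = (4.96 - 4.509)²/750 = 0.0002711 W
  P_R4 = (4.509 - 0)²/7500 = 0.002711 W
P_total = P_R1 + P_R2 + P_R3 + P_R4 = 0.003006 W

Final answer: 0.003006 W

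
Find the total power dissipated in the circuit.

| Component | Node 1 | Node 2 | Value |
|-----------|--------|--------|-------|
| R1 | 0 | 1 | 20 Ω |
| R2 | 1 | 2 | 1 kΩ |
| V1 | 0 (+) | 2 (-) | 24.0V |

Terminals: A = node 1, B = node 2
Nodal analysis, taking node 2 as the 0 V reference.
Source V1 fixes V_0 = 24 V.
KCL at each unknown node (sum of currents leaving = 0; resistances in Ω):
  Node 1: (V_1 - 24)/20 + (V_1 - 0)/1000 = 0
Collecting terms: 0.051 × V_1 = 1.2  =>  V_1 = 23.53 V
Power in each resistor, P = (ΔV)²/R:
  P_R1 = (24 - 23.53)²/20 = 0.01107 W
  P_R2 = (23.53 - 0)²/1000 = 0.5536 W
P_total = P_R1 + P_R2 = 0.5647 W

Final answer: 0.5647 W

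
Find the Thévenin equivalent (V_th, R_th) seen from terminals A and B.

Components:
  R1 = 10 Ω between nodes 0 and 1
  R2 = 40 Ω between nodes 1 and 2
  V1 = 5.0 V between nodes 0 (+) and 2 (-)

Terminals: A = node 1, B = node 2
Step 1 — V_th is the open-circuit voltage V_A - V_B (nothing connected across the terminals).
Nodal analysis, taking node 2 as the 0 V reference.
Source V1 fixes V_0 = 5 V.
KCL at each unknown node (sum of currents leaving = 0; resistances in Ω):
  Node 1: (V_1 - 5)/10 + (V_1 - 0)/40 = 0
Collecting terms: 0.125 × V_1 = 0.5  =>  V_1 = 4 V
V_th = V_1 - V_2 = 4 - 0 = 4 V
Step 2 — R_th: zero the source — replace V1 by a short circuit (node 2 merges into node 0) — and find the resistance seen between A (node 1) and B (node 0).
Reduce the network between node 1 (A) and node 0 (B) by series/parallel combination:
  Rp1 = R1 ‖ R2 (parallel, both between nodes 0 and 1) = 1/(1/10 + 1/40) = 8 Ω
R_th = 8 Ω

Final answer: V_th = 4 V, R_th = 8 Ω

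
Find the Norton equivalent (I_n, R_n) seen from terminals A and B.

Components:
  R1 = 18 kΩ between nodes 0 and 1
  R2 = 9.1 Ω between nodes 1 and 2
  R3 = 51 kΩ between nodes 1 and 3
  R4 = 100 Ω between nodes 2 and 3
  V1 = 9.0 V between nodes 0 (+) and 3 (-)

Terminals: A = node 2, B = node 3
Find the Thévenin equivalent first; then I_n = V_th/R_th and R_n = R_th.
Step 1 — V_th is the open-circuit voltage V_A - V_B (nothing connected across the terminals).
Nodal analysis, taking node 3 as the 0 V reference.
Source V1 fixes V_0 = 9 V.
KCL at each unknown node (sum of currents leaving = 0; resistances in Ω):
  Node 1: (V_1 - 9)/18000 + (V_1 - V_2)/9.1 + (V_1 - 0)/51000 = 0
  Node 2: (V_2 - V_1)/9.1 + (V_2 - 0)/100 = 0
Collecting terms (coefficients in siemens):
  0.11·V_1 - 0.1099·V_2 = 0.0005
  0.1199·V_2 - 0.1099·V_1 = 0
Determinant D = (0.11)(0.1199) - (-0.1099)(-0.1099) = 0.001108
V_1 = [(0.0005)(0.1199) - (-0.1099)(0)]/D = 0.05411 V
V_2 = [(0.11)(0) - (0.0005)(-0.1099)]/D = 0.04959 V
V_th = V_2 - V_3 = 0.04959 - 0 = 0.04959 V
Step 2 — R_th: zero the source — replace V1 by a short circuit (node 3 merges into node 0) — and find the resistance seen between A (node 2) and B (node 0).
Reduce the network between node 2 (A) and node 0 (B) by series/parallel combination:
  Rp1 = R1 ‖ R3 (parallel, both between nodes 0 and 1) = 1/(1/18000 + 1/51000) = 13300 Ω
  Rs1 = R2 + Rp1 (series, joined only at node 1) = 9.1 + 13300 = 13310 Ω
  Rp2 = R4 ‖ Rs1 (parallel, both between nodes 0 and 2) = 1/(1/100 + 1/13310) = 99.25 Ω
R_th = 99.25 Ω
I_n = V_th/R_th = 0.04959/99.25 = 0.0004997 A, and R_n = R_th = 99.25 Ω

Final answer: I_n = 0.0004997 A, R_n = 99.25 Ω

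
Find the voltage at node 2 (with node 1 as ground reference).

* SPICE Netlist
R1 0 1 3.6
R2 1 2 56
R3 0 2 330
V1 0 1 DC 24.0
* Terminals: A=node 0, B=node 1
Nodal analysis, taking node 1 as the 0 V reference.
Source V1 fixes V_0 = 24 V.
KCL at each unknown node (sum of currents leaving = 0; resistances in Ω):
  Node 2: (V_2 - 0)/56 + (V_2 - 24)/330 = 0
Collecting terms: 0.02089 × V_2 = 0.07273  =>  V_2 = 3.482 V
The requested potential is V_2 = 3.482 V.

Final answer: V_2 = 3.482 V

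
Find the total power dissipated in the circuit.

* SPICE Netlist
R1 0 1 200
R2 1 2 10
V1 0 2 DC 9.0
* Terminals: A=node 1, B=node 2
Nodal analysis, taking node 2 as the 0 V reference.
Source V1 fixes V_0 = 9 V.
KCL at each unknown node (sum of currents leaving = 0; resistances in Ω):
  Node 1: (V_1 - 9)/200 + (V_1 - 0)/10 = 0
Collecting terms: 0.105 × V_1 = 0.045  =>  V_1 = 0.4286 V
Power in each resistor, P = (ΔV)²/R:
  P_R1 = (9 - 0.4286)²/200 = 0.3673 W
  P_R2 = (0.4286 - 0)²/10 = 0.01837 W
P_total = P_R1 + P_R2 = 0.3857 W

Final answer: 0.3857 W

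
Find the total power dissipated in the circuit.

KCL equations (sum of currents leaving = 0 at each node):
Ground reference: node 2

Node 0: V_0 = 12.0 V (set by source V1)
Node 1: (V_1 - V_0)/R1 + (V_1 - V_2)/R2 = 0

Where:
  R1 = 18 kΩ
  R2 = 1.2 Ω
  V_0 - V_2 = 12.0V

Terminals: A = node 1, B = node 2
Nodal analysis, taking node 2 as the 0 V reference.
Source V1 fixes V_0 = 12 V.
KCL at each unknown node (sum of currents leaving = 0; resistances in Ω):
  Node 1: (V_1 - 12)/18000 + (V_1 - 0)/1.2 = 0
Collecting terms: 0.8334 × V_1 = 0.0006667  =>  V_1 = 0.0007999 V
Power in each resistor, P = (ΔV)²/R:
  P_R1 = (12 - 0.0007999)²/18000 = 0.007999 W
  P_R2 = (0.0007999 - 0)²/1.2 = 0.0000005333 W
P_total = P_R1 + P_R2 = 0.007999 W

Final answer: 0.007999 W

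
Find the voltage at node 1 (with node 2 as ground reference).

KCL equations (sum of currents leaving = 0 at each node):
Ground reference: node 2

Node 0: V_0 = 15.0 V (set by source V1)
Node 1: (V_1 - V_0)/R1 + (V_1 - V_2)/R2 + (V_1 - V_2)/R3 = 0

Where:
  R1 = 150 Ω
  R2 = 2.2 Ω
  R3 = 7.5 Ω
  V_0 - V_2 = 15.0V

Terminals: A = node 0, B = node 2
Nodal analysis, taking node 2 as the 0 V reference.
Source V1 fixes V_0 = 15 V.
KCL at each unknown node (sum of currents leaving = 0; resistances in Ω):
  Node 1: (V_1 - 15)/150 + (V_1 - 0)/2.2 + (V_1 - 0)/7.5 = 0
Collecting terms: 0.5945 × V_1 = 0.1  =>  V_1 = 0.1682 V
The requested potential is V_1 = 0.1682 V.

Final answer: V_1 = 0.1682 V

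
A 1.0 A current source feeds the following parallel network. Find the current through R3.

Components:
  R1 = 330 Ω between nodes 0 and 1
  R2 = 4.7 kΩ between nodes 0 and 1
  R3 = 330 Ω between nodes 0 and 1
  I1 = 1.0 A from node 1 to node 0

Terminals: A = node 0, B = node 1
All resistors sit directly between nodes 0 and 1, so they are in parallel and share one voltage V; the full source current 1 A splits among them.
1/R_par = 1/330 + 1/4700 + 1/330 = 0.006273 S  =>  R_par = 159.4 Ω
V = I × R_par = 1 × 159.4 = 159.4 V
I_R3 = V/R3 = 159.4/330 = 0.483 A

Final answer: 0.483 A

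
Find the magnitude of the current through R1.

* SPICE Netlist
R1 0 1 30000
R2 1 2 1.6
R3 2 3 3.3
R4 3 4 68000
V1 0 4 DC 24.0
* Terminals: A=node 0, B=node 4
Nodal analysis, taking node 4 as the 0 V reference.
Source V1 fixes V_0 = 24 V.
KCL at each unknown node (sum of currents leaving = 0; resistances in Ω):
  Node 1: (V_1 - 24)/30000 + (V_1 - V_2)/1.6 = 0
  Node 2: (V_2 - V_1)/1.6 + (V_2 - V_3)/3.3 = 0
  Node 3: (V_3 - V_2)/3.3 + (V_3 - 0)/68000 = 0
Collecting terms (coefficients in siemens):
  0.625·V_1 - 0.625·V_2 = 0.0008
  0.928·V_2 - 0.625·V_1 - 0.303·V_3 = 0
  0.303·V_3 - 0.303·V_2 = 0
Solving these 3 simultaneous equations (Gaussian elimination) gives:
  V_1 = 16.65 V, V_2 = 16.65 V, V_3 = 16.65 V
I_R1 = (V_0 - V_1)/R1 = (24 - 16.65)/30000 = 0.0002449 A
|I_R1| = 0.0002449 A

Final answer: |I_R1| = 0.0002449 A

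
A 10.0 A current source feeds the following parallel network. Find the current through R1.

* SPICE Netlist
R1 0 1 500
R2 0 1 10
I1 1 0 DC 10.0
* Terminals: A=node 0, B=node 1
All resistors sit directly between nodes 0 and 1, so they are in parallel and share one voltage V; the full source current 10 A splits among them.
1/R_par = 1/500 + 1/10 = 0.102 S  =>  R_par = 9.804 Ω
V = I × R_par = 10 × 9.804 = 98.04 V
I_R1 = V/R1 = 98.04/500 = 0.1961 A

Final answer: 0.1961 A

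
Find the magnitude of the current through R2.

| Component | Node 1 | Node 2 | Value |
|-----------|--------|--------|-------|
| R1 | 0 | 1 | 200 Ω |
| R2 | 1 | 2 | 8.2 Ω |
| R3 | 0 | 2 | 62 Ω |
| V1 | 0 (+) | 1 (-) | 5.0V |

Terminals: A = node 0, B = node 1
Nodal analysis, taking node 1 as the 0 V reference.
Source V1 fixes V_0 = 5 V.
KCL at each unknown node (sum of currents leaving = 0; resistances in Ω):
  Node 2: (V_2 - 0)/8.2 + (V_2 - 5)/62 = 0
Collecting terms: 0.1381 × V_2 = 0.08065  =>  V_2 = 0.584 V
I_R2 = (V_1 - V_2)/R2 = (0 - 0.584)/8.2 = -0.07123 A
|I_R2| = 0.07123 A

Final answer: |I_R2| = 0.07123 A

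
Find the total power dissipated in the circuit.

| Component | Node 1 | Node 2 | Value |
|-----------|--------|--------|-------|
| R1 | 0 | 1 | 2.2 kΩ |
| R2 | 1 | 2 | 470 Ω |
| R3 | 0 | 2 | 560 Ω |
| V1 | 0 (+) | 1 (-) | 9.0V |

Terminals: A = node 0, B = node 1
Nodal analysis, taking node 1 as the 0 V reference.
Source V1 fixes V_0 = 9 V.
KCL at each unknown node (sum of currents leaving = 0; resistances in Ω):
  Node 2: (V_2 - 0)/470 + (V_2 - 9)/560 = 0
Collecting terms: 0.003913 × V_2 = 0.01607  =>  V_2 = 4.107 V
Power in each resistor, P = (ΔV)²/R:
  P_R1 = (9 - 0)²/2200 = 0.03682 W
  P_R2 = (0 - 4.107)²/470 = 0.03588 W
  P_R3 = (9 - 4.107)²/560 = 0.04276 W
P_total = P_R1 + P_R2 + P_R3 = 0.1155 W

Final answer: 0.1155 W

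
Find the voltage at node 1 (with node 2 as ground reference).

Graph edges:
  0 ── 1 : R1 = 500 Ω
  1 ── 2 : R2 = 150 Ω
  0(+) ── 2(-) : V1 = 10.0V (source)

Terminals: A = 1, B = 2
Nodal analysis, taking node 2 as the 0 V reference.
Source V1 fixes V_0 = 10 V.
KCL at each unknown node (sum of currents leaving = 0; resistances in Ω):
  Node 1: (V_1 - 10)/500 + (V_1 - 0)/150 = 0
Collecting terms: 0.008667 × V_1 = 0.02  =>  V_1 = 2.308 V
The requested potential is V_1 = 2.308 V.

Final answer: V_1 = 2.308 V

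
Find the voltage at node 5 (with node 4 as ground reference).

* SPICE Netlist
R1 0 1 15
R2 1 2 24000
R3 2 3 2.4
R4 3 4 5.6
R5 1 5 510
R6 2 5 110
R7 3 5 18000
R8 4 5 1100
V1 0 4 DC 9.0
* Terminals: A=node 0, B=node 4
Nodal analysis, taking node 4 as the 0 V reference.
Source V1 fixes V_0 = 9 V.
KCL at each unknown node (sum of currents leaving = 0; resistances in Ω):
  Node 1: (V_1 - 9)/15 + (V_1 - V_2)/24000 + (V_1 - V_5)/510 = 0
  Node 2: (V_2 - V_1)/24000 + (V_2 - V_3)/2.4 + (V_2 - V_5)/110 = 0
  Node 3: (V_3 - V_2)/2.4 + (V_3 - 0)/5.6 + (V_3 - V_5)/18000 = 0
  Node 5: (V_5 - V_1)/510 + (V_5 - V_2)/110 + (V_5 - V_3)/18000 + (V_5 - 0)/1100 = 0
Collecting terms (coefficients in siemens):
  0.06867·V_1 - 0.00004167·V_2 - 0.001961·V_5 = 0.6
  0.4258·V_2 - 0.00004167·V_1 - 0.4167·V_3 - 0.009091·V_5 = 0
  0.5953·V_3 - 0.4167·V_2 - 0.00005556·V_5 = 0
  0.01202·V_5 - 0.001961·V_1 - 0.009091·V_2 - 0.00005556·V_3 = 0
Solving these 4 simultaneous equations (Gaussian elimination) gives:
  V_1 = 8.781 V, V_2 = 0.1057 V, V_3 = 0.07412 V, V_5 = 1.513 V
The requested potential is V_5 = 1.513 V.

Final answer: V_5 = 1.513 V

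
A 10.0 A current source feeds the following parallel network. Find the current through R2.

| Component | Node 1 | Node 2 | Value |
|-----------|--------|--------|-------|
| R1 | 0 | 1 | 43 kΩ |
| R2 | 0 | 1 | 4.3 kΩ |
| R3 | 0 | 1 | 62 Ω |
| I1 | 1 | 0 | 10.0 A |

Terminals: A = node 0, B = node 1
All resistors sit directly between nodes 0 and 1, so they are in parallel and share one voltage V; the full source current 10 A splits among them.
1/R_par = 1/43000 + 1/4300 + 1/62 = 0.01638 S  =>  R_par = 61.03 Ω
V = I × R_par = 10 × 61.03 = 610.3 V
I_R2 = V/R2 = 610.3/4300 = 0.1419 A

Final answer: 0.1419 A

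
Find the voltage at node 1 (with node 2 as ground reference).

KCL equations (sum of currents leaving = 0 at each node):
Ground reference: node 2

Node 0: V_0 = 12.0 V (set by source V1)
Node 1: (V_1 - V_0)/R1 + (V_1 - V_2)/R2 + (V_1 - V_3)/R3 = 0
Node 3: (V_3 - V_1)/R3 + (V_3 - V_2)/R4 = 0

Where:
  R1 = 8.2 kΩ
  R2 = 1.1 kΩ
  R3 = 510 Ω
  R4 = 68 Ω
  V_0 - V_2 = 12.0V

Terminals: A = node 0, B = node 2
Nodal analysis, taking node 2 as the 0 V reference.
Source V1 fixes V_0 = 12 V.
KCL at each unknown node (sum of currents leaving = 0; resistances in Ω):
  Node 1: (V_1 - 12)/8200 + (V_1 - 0)/1100 + (V_1 - V_3)/510 = 0
  Node 3: (V_3 - V_1)/510 + (V_3 - 0)/68 = 0
Collecting terms (coefficients in siemens):
  0.002992·V_1 - 0.001961·V_3 = 0.001463
  0.01667·V_3 - 0.001961·V_1 = 0
Determinant D = (0.002992)(0.01667) - (-0.001961)(-0.001961) = 0.00004602
V_1 = [(0.001463)(0.01667) - (-0.001961)(0)]/D = 0.53 V
V_3 = [(0.002992)(0) - (0.001463)(-0.001961)]/D = 0.06235 V
The requested potential is V_1 = 0.53 V.

Final answer: V_1 = 0.53 V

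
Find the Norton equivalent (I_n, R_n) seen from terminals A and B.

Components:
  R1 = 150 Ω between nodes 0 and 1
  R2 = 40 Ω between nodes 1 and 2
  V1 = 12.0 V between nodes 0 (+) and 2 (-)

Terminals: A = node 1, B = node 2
Find the Thévenin equivalent first; then I_n = V_th/R_th and R_n = R_th.
Step 1 — V_th is the open-circuit voltage V_A - V_B (nothing connected across the terminals).
Nodal analysis, taking node 2 as the 0 V reference.
Source V1 fixes V_0 = 12 V.
KCL at each unknown node (sum of currents leaving = 0; resistances in Ω):
  Node 1: (V_1 - 12)/150 + (V_1 - 0)/40 = 0
Collecting terms: 0.03167 × V_1 = 0.08  =>  V_1 = 2.526 V
V_th = V_1 - V_2 = 2.526 - 0 = 2.526 V
Step 2 — R_th: zero the source — replace V1 by a short circuit (node 2 merges into node 0) — and find the resistance seen between A (node 1) and B (node 0).
Reduce the network between node 1 (A) and node 0 (B) by series/parallel combination:
  Rp1 = R1 ‖ R2 (parallel, both between nodes 0 and 1) = 1/(1/150 + 1/40) = 31.58 Ω
R_th = 31.58 Ω
I_n = V_th/R_th = 2.526/31.58 = 0.08 A, and R_n = R_th = 31.58 Ω

Final answer: I_n = 0.08 A, R_n = 31.58 Ω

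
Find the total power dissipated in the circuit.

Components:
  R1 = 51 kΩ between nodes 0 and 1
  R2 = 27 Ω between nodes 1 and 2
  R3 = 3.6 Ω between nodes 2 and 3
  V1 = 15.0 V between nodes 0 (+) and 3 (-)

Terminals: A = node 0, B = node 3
Nodal analysis, taking node 3 as the 0 V reference.
Source V1 fixes V_0 = 15 V.
KCL at each unknown node (sum of currents leaving = 0; resistances in Ω):
  Node 1: (V_1 - 15)/51000 + (V_1 - V_2)/27 = 0
  Node 2: (V_2 - V_1)/27 + (V_2 - 0)/3.6 = 0
Collecting terms (coefficients in siemens):
  0.03706·V_1 - 0.03704·V_2 = 0.0002941
  0.3148·V_2 - 0.03704·V_1 = 0
Determinant D = (0.03706)(0.3148) - (-0.03704)(-0.03704) = 0.01029
V_1 = [(0.0002941)(0.3148) - (-0.03704)(0)]/D = 0.008995 V
V_2 = [(0.03706)(0) - (0.0002941)(-0.03704)]/D = 0.001058 V
Power in each resistor, P = (ΔV)²/R:
  P_R1 = (15 - 0.008995)²/51000 = 0.004406 W
  P_R2 = (0.008995 - 0.001058)²/27 = 0.000002333 W
  P_R3 = (0.001058 - 0)²/3.6 = 0.000000311 W
P_total = P_R1 + P_R2 + P_R3 = 0.004409 W

Final answer: 0.004409 W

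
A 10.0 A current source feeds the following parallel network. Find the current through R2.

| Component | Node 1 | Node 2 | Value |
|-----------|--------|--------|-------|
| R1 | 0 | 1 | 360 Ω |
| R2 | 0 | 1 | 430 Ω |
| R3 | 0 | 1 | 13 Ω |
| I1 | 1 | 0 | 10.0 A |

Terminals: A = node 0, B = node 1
All resistors sit directly between nodes 0 and 1, so they are in parallel and share one voltage V; the full source current 10 A splits among them.
1/R_par = 1/360 + 1/430 + 1/13 = 0.08203 S  =>  R_par = 12.19 Ω
V = I × R_par = 10 × 12.19 = 121.9 V
I_R2 = V/R2 = 121.9/430 = 0.2835 A

Final answer: 0.2835 A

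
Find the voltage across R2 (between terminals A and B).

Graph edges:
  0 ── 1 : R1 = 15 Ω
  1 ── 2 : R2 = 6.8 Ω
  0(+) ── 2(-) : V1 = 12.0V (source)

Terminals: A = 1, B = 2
R1 and R2 are in series across V1 (node 0 → node 1 → node 2), and the output A–B is taken across R2, so this is a voltage divider.
Series current: I = V1/(R1 + R2) = 12/(15 + 6.8) = 12/21.8 = 0.5505 A
V_R2 = I × R2 = V1 × R2/(R1 + R2) = 12 × 6.8/21.8 = 3.743 V

Final answer: 3.743 V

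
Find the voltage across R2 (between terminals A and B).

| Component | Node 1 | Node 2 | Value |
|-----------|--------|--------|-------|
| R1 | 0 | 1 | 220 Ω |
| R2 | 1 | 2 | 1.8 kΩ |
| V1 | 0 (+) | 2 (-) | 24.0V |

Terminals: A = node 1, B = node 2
R1 and R2 are in series across V1 (node 0 → node 1 → node 2), and the output A–B is taken across R2, so this is a voltage divider.
Series current: I = V1/(R1 + R2) = 24/(220 + 1800) = 24/2020 = 0.01188 A
V_R2 = I × R2 = V1 × R2/(R1 + R2) = 24 × 1800/2020 = 21.39 V

Final answer: 21.39 V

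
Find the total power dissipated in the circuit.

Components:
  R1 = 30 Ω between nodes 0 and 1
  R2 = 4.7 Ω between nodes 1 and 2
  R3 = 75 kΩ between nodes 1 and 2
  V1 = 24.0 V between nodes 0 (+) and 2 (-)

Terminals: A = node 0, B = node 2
Nodal analysis, taking node 2 as the 0 V reference.
Source V1 fixes V_0 = 24 V.
KCL at each unknown node (sum of currents leaving = 0; resistances in Ω):
  Node 1: (V_1 - 24)/30 + (V_1 - 0)/4.7 + (V_1 - 0)/75000 = 0
Collecting terms: 0.2461 × V_1 = 0.8  =>  V_1 = 3.251 V
Power in each resistor, P = (ΔV)²/R:
  P_R1 = (24 - 3.251)²/30 = 14.35 W
  P_R2 = (3.251 - 0)²/4.7 = 2.248 W
  P_R3 = (3.251 - 0)²/75000 = 0.0001409 W
P_total = P_R1 + P_R2 + P_R3 = 16.6 W

Final answer: 16.6 W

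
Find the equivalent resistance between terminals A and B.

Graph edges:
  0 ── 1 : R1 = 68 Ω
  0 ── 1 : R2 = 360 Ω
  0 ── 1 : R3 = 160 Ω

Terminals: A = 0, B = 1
Reduce the network between node 0 (A) and node 1 (B) by series/parallel combination:
  Rp1 = R1 ‖ R2 ‖ R3 (parallel, all between nodes 0 and 1) = 1/(1/68 + 1/360 + 1/160) = 42.13 Ω
R_eq = 42.13 Ω

Final answer: 42.13 Ω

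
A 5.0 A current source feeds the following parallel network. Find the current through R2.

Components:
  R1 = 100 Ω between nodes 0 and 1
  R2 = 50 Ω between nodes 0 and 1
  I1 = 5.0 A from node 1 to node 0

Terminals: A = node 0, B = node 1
All resistors sit directly between nodes 0 and 1, so they are in parallel and share one voltage V; the full source current 5 A splits among them.
1/R_par = 1/100 + 1/50 = 0.03 S  =>  R_par = 33.33 Ω
V = I × R_par = 5 × 33.33 = 166.7 V
I_R2 = V/R2 = 166.7/50 = 3.333 A

Final answer: 3.333 A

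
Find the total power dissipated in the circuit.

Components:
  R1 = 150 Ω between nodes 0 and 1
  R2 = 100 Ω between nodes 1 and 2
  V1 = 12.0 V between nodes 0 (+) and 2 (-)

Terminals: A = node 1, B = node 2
Nodal analysis, taking node 2 as the 0 V reference.
Source V1 fixes V_0 = 12 V.
KCL at each unknown node (sum of currents leaving = 0; resistances in Ω):
  Node 1: (V_1 - 12)/150 + (V_1 - 0)/100 = 0
Collecting terms: 0.01667 × V_1 = 0.08  =>  V_1 = 4.8 V
Power in each resistor, P = (ΔV)²/R:
  P_R1 = (12 - 4.8)²/150 = 0.3456 W
  P_R2 = (4.8 - 0)²/100 = 0.2304 W
P_total = P_R1 + P_R2 = 0.576 W

Final answer: 0.576 W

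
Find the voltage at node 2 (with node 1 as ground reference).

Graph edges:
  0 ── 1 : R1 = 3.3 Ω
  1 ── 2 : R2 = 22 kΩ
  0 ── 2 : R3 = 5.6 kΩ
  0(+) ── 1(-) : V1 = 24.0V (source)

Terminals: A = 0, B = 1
Nodal analysis, taking node 1 as the 0 V reference.
Source V1 fixes V_0 = 24 V.
KCL at each unknown node (sum of currents leaving = 0; resistances in Ω):
  Node 2: (V_2 - 0)/22000 + (V_2 - 24)/5600 = 0
Collecting terms: 0.000224 × V_2 = 0.004286  =>  V_2 = 19.13 V
The requested potential is V_2 = 19.13 V.

Final answer: V_2 = 19.13 V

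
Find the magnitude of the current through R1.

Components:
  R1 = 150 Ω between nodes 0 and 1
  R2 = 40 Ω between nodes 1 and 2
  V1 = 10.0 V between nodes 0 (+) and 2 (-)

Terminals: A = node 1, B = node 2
Nodal analysis, taking node 2 as the 0 V reference.
Source V1 fixes V_0 = 10 V.
KCL at each unknown node (sum of currents leaving = 0; resistances in Ω):
  Node 1: (V_1 - 10)/150 + (V_1 - 0)/40 = 0
Collecting terms: 0.03167 × V_1 = 0.06667  =>  V_1 = 2.105 V
I_R1 = (V_0 - V_1)/R1 = (10 - 2.105)/150 = 0.05263 A
|I_R1| = 0.05263 A

Final answer: |I_R1| = 0.05263 A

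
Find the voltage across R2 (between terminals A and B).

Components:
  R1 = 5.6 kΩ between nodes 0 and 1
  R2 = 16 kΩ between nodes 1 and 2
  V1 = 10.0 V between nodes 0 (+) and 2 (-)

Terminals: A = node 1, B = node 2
R1 and R2 are in series across V1 (node 0 → node 1 → node 2), and the output A–B is taken across R2, so this is a voltage divider.
Series current: I = V1/(R1 + R2) = 10/(5600 + 16000) = 10/21600 = 0.000463 A
V_R2 = I × R2 = V1 × R2/(R1 + R2) = 10 × 16000/21600 = 7.407 V

Final answer: 7.407 V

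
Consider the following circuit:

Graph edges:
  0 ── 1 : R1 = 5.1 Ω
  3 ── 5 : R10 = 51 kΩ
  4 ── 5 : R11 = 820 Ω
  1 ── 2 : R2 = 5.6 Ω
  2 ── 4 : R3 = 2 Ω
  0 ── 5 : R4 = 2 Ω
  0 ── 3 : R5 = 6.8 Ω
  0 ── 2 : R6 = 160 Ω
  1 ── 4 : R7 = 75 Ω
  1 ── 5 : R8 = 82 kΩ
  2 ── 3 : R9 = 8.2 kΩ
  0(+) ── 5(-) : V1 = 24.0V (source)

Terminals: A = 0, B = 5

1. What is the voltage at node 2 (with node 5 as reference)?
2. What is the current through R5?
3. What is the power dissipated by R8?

Nodal analysis, taking node 5 as the 0 V reference.
Source V1 fixes V_0 = 24 V.
KCL at each unknown node (sum of currents leaving = 0; resistances in Ω):
  Node 1: (V_1 - 24)/5.1 + (V_1 - V_2)/5.6 + (V_1 - V_4)/75 + (V_1 - 0)/82000 = 0
  Node 2: (V_2 - V_1)/5.6 + (V_2 - V_4)/2 + (V_2 - 24)/160 + (V_2 - V_3)/8200 = 0
  Node 3: (V_3 - 24)/6.8 + (V_3 - V_2)/8200 + (V_3 - 0)/51000 = 0
  Node 4: (V_4 - V_2)/2 + (V_4 - V_1)/75 + (V_4 - 0)/820 = 0
Collecting terms (coefficients in siemens):
  0.388·V_1 - 0.1786·V_2 - 0.01333·V_4 = 4.706
  0.6849·V_2 - 0.1786·V_1 - 0.000122·V_3 - 0.5·V_4 = 0.15
  0.1472·V_3 - 0.000122·V_2 = 3.529
  0.5146·V_4 - 0.01333·V_1 - 0.5·V_2 = 0
Solving these 4 simultaneous equations (Gaussian elimination) gives:
  V_1 = 23.86 V, V_2 = 23.72 V, V_3 = 24 V, V_4 = 23.67 V
Part 1:
  Read off the nodal solution: V_2 = 23.72 V
Part 2:
  I_R5 = (V_0 - V_3)/R5 = (24 - 24)/6.8 = 0.0005039 A
  Magnitude: I_R5 = 0.0005039 A
Part 3:
  I_R8 = (V_1 - V_5)/R8 = (23.86 - 0)/82000 = 0.000291 A
  P_R8 = I_R8² × R8 = (0.000291)² × 82000 = 0.006943 W

Final answers:
1. V_2 = 23.72 V
2. I_R5 = 0.0005039 A
3. P_R8 = 0.006943 W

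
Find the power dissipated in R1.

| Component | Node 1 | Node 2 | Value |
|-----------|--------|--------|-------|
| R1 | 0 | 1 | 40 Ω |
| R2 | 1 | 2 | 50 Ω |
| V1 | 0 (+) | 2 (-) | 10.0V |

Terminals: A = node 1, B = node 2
Nodal analysis, taking node 2 as the 0 V reference.
Source V1 fixes V_0 = 10 V.
KCL at each unknown node (sum of currents leaving = 0; resistances in Ω):
  Node 1: (V_1 - 10)/40 + (V_1 - 0)/50 = 0
Collecting terms: 0.045 × V_1 = 0.25  =>  V_1 = 5.556 V
I_R1 = (V_0 - V_1)/R1 = (10 - 5.556)/40 = 0.1111 A
P_R1 = I_R1² × R1 = (0.1111)² × 40 = 0.4938 W

Final answer: 0.4938 W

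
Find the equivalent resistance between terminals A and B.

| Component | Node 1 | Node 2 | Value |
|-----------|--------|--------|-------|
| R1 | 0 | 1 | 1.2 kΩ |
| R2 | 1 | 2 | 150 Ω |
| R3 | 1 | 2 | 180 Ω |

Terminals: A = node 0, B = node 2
Reduce the network between node 0 (A) and node 2 (B) by series/parallel combination:
  Rp1 = R2 ‖ R3 (parallel, both between nodes 1 and 2) = 1/(1/150 + 1/180) = 81.82 Ω
  Rs1 = R1 + Rp1 (series, joined only at node 1) = 1200 + 81.82 = 1282 Ω
R_eq = 1.282 kΩ

Final answer: 1.282 kΩ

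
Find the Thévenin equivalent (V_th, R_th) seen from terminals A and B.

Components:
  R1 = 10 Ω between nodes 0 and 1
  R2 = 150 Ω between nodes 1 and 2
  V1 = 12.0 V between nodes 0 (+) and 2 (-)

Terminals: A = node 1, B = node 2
Step 1 — V_th is the open-circuit voltage V_A - V_B (nothing connected across the terminals).
Nodal analysis, taking node 2 as the 0 V reference.
Source V1 fixes V_0 = 12 V.
KCL at each unknown node (sum of currents leaving = 0; resistances in Ω):
  Node 1: (V_1 - 12)/10 + (V_1 - 0)/150 = 0
Collecting terms: 0.1067 × V_1 = 1.2  =>  V_1 = 11.25 V
V_th = V_1 - V_2 = 11.25 - 0 = 11.25 V
Step 2 — R_th: zero the source — replace V1 by a short circuit (node 2 merges into node 0) — and find the resistance seen between A (node 1) and B (node 0).
Reduce the network between node 1 (A) and node 0 (B) by series/parallel combination:
  Rp1 = R1 ‖ R2 (parallel, both between nodes 0 and 1) = 1/(1/10 + 1/150) = 9.375 Ω
R_th = 9.375 Ω

Final answer: V_th = 11.25 V, R_th = 9.375 Ω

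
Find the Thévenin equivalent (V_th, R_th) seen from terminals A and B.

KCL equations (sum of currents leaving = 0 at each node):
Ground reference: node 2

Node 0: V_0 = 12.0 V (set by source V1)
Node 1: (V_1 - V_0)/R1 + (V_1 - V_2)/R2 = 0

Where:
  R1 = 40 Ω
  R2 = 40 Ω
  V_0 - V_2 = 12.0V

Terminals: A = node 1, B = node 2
Step 1 — V_th is the open-circuit voltage V_A - V_B (nothing connected across the terminals).
Nodal analysis, taking node 2 as the 0 V reference.
Source V1 fixes V_0 = 12 V.
KCL at each unknown node (sum of currents leaving = 0; resistances in Ω):
  Node 1: (V_1 - 12)/40 + (V_1 - 0)/40 = 0
Collecting terms: 0.05 × V_1 = 0.3  =>  V_1 = 6 V
V_th = V_1 - V_2 = 6 - 0 = 6 V
Step 2 — R_th: zero the source — replace V1 by a short circuit (node 2 merges into node 0) — and find the resistance seen between A (node 1) and B (node 0).
Reduce the network between node 1 (A) and node 0 (B) by series/parallel combination:
  Rp1 = R1 ‖ R2 (parallel, both between nodes 0 and 1) = 1/(1/40 + 1/40) = 20 Ω
R_th = 20 Ω

Final answer: V_th = 6 V, R_th = 20 Ω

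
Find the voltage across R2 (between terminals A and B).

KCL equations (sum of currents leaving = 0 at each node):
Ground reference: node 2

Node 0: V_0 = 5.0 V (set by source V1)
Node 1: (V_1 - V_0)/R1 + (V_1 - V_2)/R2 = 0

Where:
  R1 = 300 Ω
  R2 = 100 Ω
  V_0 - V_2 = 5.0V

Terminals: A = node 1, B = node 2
R1 and R2 are in series across V1 (node 0 → node 1 → node 2), and the output A–B is taken across R2, so this is a voltage divider.
Series current: I = V1/(R1 + R2) = 5/(300 + 100) = 5/400 = 0.0125 A
V_R2 = I × R2 = V1 × R2/(R1 + R2) = 5 × 100/400 = 1.25 V

Final answer: 1.25 V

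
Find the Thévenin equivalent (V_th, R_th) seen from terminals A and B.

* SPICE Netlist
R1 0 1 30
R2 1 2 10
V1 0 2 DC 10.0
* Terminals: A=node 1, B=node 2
Step 1 — V_th is the open-circuit voltage V_A - V_B (nothing connected across the terminals).
Nodal analysis, taking node 2 as the 0 V reference.
Source V1 fixes V_0 = 10 V.
KCL at each unknown node (sum of currents leaving = 0; resistances in Ω):
  Node 1: (V_1 - 10)/30 + (V_1 - 0)/10 = 0
Collecting terms: 0.1333 × V_1 = 0.3333  =>  V_1 = 2.5 V
V_th = V_1 - V_2 = 2.5 - 0 = 2.5 V
Step 2 — R_th: zero the source — replace V1 by a short circuit (node 2 merges into node 0) — and find the resistance seen between A (node 1) and B (node 0).
Reduce the network between node 1 (A) and node 0 (B) by series/parallel combination:
  Rp1 = R1 ‖ R2 (parallel, both between nodes 0 and 1) = 1/(1/30 + 1/10) = 7.5 Ω
R_th = 7.5 Ω

Final answer: V_th = 2.5 V, R_th = 7.5 Ω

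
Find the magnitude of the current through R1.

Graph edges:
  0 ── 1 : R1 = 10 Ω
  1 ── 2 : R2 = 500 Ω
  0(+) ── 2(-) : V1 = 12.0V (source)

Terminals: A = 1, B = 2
Nodal analysis, taking node 2 as the 0 V reference.
Source V1 fixes V_0 = 12 V.
KCL at each unknown node (sum of currents leaving = 0; resistances in Ω):
  Node 1: (V_1 - 12)/10 + (V_1 - 0)/500 = 0
Collecting terms: 0.102 × V_1 = 1.2  =>  V_1 = 11.76 V
I_R1 = (V_0 - V_1)/R1 = (12 - 11.76)/10 = 0.02353 A
|I_R1| = 0.02353 A

Final answer: |I_R1| = 0.02353 A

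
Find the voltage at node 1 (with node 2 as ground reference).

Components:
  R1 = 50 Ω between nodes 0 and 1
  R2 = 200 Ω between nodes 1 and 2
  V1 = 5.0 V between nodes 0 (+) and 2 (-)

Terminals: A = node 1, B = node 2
Nodal analysis, taking node 2 as the 0 V reference.
Source V1 fixes V_0 = 5 V.
KCL at each unknown node (sum of currents leaving = 0; resistances in Ω):
  Node 1: (V_1 - 5)/50 + (V_1 - 0)/200 = 0
Collecting terms: 0.025 × V_1 = 0.1  =>  V_1 = 4 V
The requested potential is V_1 = 4 V.

Final answer: V_1 = 4 V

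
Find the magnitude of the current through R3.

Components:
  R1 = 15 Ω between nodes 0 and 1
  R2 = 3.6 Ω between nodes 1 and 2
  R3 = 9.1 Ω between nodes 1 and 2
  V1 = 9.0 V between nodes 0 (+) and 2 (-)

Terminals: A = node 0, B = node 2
Nodal analysis, taking node 2 as the 0 V reference.
Source V1 fixes V_0 = 9 V.
KCL at each unknown node (sum of currents leaving = 0; resistances in Ω):
  Node 1: (V_1 - 9)/15 + (V_1 - 0)/3.6 + (V_1 - 0)/9.1 = 0
Collecting terms: 0.4543 × V_1 = 0.6  =>  V_1 = 1.321 V
I_R3 = (V_1 - V_2)/R3 = (1.321 - 0)/9.1 = 0.1451 A
|I_R3| = 0.1451 A

Final answer: |I_R3| = 0.1451 A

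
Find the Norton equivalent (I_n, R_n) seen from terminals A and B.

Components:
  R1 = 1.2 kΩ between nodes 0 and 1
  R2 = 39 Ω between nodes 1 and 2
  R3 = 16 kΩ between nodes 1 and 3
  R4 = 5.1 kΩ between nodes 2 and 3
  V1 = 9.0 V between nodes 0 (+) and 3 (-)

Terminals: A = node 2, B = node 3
Find the Thévenin equivalent first; then I_n = V_th/R_th and R_n = R_th.
Step 1 — V_th is the open-circuit voltage V_A - V_B (nothing connected across the terminals).
Nodal analysis, taking node 3 as the 0 V reference.
Source V1 fixes V_0 = 9 V.
KCL at each unknown node (sum of currents leaving = 0; resistances in Ω):
  Node 1: (V_1 - 9)/1200 + (V_1 - V_2)/39 + (V_1 - 0)/16000 = 0
  Node 2: (V_2 - V_1)/39 + (V_2 - 0)/5100 = 0
Collecting terms (coefficients in siemens):
  0.02654·V_1 - 0.02564·V_2 = 0.0075
  0.02584·V_2 - 0.02564·V_1 = 0
Determinant D = (0.02654)(0.02584) - (-0.02564)(-0.02564) = 0.00002817
V_1 = [(0.0075)(0.02584) - (-0.02564)(0)]/D = 6.878 V
V_2 = [(0.02654)(0) - (0.0075)(-0.02564)]/D = 6.826 V
V_th = V_2 - V_3 = 6.826 - 0 = 6.826 V
Step 2 — R_th: zero the source — replace V1 by a short circuit (node 3 merges into node 0) — and find the resistance seen between A (node 2) and B (node 0).
Reduce the network between node 2 (A) and node 0 (B) by series/parallel combination:
  Rp1 = R1 ‖ R3 (parallel, both between nodes 0 and 1) = 1/(1/1200 + 1/16000) = 1116 Ω
  Rs1 = R2 + Rp1 (series, joined only at node 1) = 39 + 1116 = 1155 Ω
  Rp2 = R4 ‖ Rs1 (parallel, both between nodes 0 and 2) = 1/(1/5100 + 1/1155) = 941.9 Ω
R_th = 941.9 Ω
I_n = V_th/R_th = 6.826/941.9 = 0.007247 A, and R_n = R_th = 941.9 Ω

Final answer: I_n = 0.007247 A, R_n = 941.9 Ω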